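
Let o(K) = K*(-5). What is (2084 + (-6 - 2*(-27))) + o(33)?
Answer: 1967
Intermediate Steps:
o(K) = -5*K
(2084 + (-6 - 2*(-27))) + o(33) = (2084 + (-6 - 2*(-27))) - 5*33 = (2084 + (-6 + 54)) - 165 = (2084 + 48) - 165 = 2132 - 165 = 1967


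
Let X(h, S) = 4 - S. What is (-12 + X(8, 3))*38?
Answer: -418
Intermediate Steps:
(-12 + X(8, 3))*38 = (-12 + (4 - 1*3))*38 = (-12 + (4 - 3))*38 = (-12 + 1)*38 = -11*38 = -418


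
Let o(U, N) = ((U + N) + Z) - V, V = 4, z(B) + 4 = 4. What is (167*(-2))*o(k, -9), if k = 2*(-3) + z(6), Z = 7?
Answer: 4008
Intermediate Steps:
z(B) = 0 (z(B) = -4 + 4 = 0)
k = -6 (k = 2*(-3) + 0 = -6 + 0 = -6)
o(U, N) = 3 + N + U (o(U, N) = ((U + N) + 7) - 1*4 = ((N + U) + 7) - 4 = (7 + N + U) - 4 = 3 + N + U)
(167*(-2))*o(k, -9) = (167*(-2))*(3 - 9 - 6) = -334*(-12) = 4008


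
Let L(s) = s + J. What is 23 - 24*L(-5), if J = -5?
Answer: 263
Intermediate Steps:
L(s) = -5 + s (L(s) = s - 5 = -5 + s)
23 - 24*L(-5) = 23 - 24*(-5 - 5) = 23 - 24*(-10) = 23 + 240 = 263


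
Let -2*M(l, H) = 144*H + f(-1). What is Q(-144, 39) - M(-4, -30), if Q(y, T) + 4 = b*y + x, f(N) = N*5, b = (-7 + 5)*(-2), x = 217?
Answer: -5051/2 ≈ -2525.5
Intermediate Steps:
b = 4 (b = -2*(-2) = 4)
f(N) = 5*N
M(l, H) = 5/2 - 72*H (M(l, H) = -(144*H + 5*(-1))/2 = -(144*H - 5)/2 = -(-5 + 144*H)/2 = 5/2 - 72*H)
Q(y, T) = 213 + 4*y (Q(y, T) = -4 + (4*y + 217) = -4 + (217 + 4*y) = 213 + 4*y)
Q(-144, 39) - M(-4, -30) = (213 + 4*(-144)) - (5/2 - 72*(-30)) = (213 - 576) - (5/2 + 2160) = -363 - 1*4325/2 = -363 - 4325/2 = -5051/2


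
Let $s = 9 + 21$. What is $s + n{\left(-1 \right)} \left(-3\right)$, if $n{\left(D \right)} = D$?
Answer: $33$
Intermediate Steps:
$s = 30$
$s + n{\left(-1 \right)} \left(-3\right) = 30 - -3 = 30 + 3 = 33$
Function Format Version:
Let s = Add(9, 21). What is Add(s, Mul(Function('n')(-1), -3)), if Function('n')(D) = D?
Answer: 33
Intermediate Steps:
s = 30
Add(s, Mul(Function('n')(-1), -3)) = Add(30, Mul(-1, -3)) = Add(30, 3) = 33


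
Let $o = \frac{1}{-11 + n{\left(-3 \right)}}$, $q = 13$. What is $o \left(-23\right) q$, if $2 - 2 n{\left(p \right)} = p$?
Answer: $\frac{598}{17} \approx 35.176$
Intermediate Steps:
$n{\left(p \right)} = 1 - \frac{p}{2}$
$o = - \frac{2}{17}$ ($o = \frac{1}{-11 + \left(1 - - \frac{3}{2}\right)} = \frac{1}{-11 + \left(1 + \frac{3}{2}\right)} = \frac{1}{-11 + \frac{5}{2}} = \frac{1}{- \frac{17}{2}} = - \frac{2}{17} \approx -0.11765$)
$o \left(-23\right) q = \left(- \frac{2}{17}\right) \left(-23\right) 13 = \frac{46}{17} \cdot 13 = \frac{598}{17}$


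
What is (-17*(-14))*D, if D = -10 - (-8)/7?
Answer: -2108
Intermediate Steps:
D = -62/7 (D = -10 - (-8)/7 = -10 - 1*(-8/7) = -10 + 8/7 = -62/7 ≈ -8.8571)
(-17*(-14))*D = -17*(-14)*(-62/7) = 238*(-62/7) = -2108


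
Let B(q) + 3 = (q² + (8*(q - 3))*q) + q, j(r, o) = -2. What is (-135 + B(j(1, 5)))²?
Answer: 3136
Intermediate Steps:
B(q) = -3 + q + q² + q*(-24 + 8*q) (B(q) = -3 + ((q² + (8*(q - 3))*q) + q) = -3 + ((q² + (8*(-3 + q))*q) + q) = -3 + ((q² + (-24 + 8*q)*q) + q) = -3 + ((q² + q*(-24 + 8*q)) + q) = -3 + (q + q² + q*(-24 + 8*q)) = -3 + q + q² + q*(-24 + 8*q))
(-135 + B(j(1, 5)))² = (-135 + (-3 - 23*(-2) + 9*(-2)²))² = (-135 + (-3 + 46 + 9*4))² = (-135 + (-3 + 46 + 36))² = (-135 + 79)² = (-56)² = 3136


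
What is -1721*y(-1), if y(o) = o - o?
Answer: 0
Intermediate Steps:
y(o) = 0
-1721*y(-1) = -1721*0 = 0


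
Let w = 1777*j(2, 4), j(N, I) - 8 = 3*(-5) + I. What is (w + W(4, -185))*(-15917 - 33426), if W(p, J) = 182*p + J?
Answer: 236254284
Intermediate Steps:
W(p, J) = J + 182*p
j(N, I) = -7 + I (j(N, I) = 8 + (3*(-5) + I) = 8 + (-15 + I) = -7 + I)
w = -5331 (w = 1777*(-7 + 4) = 1777*(-3) = -5331)
(w + W(4, -185))*(-15917 - 33426) = (-5331 + (-185 + 182*4))*(-15917 - 33426) = (-5331 + (-185 + 728))*(-49343) = (-5331 + 543)*(-49343) = -4788*(-49343) = 236254284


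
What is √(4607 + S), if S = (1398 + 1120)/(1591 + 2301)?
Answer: √17448772026/1946 ≈ 67.880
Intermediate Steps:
S = 1259/1946 (S = 2518/3892 = 2518*(1/3892) = 1259/1946 ≈ 0.64697)
√(4607 + S) = √(4607 + 1259/1946) = √(8966481/1946) = √17448772026/1946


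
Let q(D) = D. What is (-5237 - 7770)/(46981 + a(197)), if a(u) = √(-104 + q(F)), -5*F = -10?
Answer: -611081867/2207214463 + 13007*I*√102/2207214463 ≈ -0.27686 + 5.9516e-5*I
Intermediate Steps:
F = 2 (F = -⅕*(-10) = 2)
a(u) = I*√102 (a(u) = √(-104 + 2) = √(-102) = I*√102)
(-5237 - 7770)/(46981 + a(197)) = (-5237 - 7770)/(46981 + I*√102) = -13007/(46981 + I*√102)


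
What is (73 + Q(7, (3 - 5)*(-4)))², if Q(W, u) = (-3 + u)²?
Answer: 9604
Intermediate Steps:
(73 + Q(7, (3 - 5)*(-4)))² = (73 + (-3 + (3 - 5)*(-4))²)² = (73 + (-3 - 2*(-4))²)² = (73 + (-3 + 8)²)² = (73 + 5²)² = (73 + 25)² = 98² = 9604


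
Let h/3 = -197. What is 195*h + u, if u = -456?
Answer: -115701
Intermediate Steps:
h = -591 (h = 3*(-197) = -591)
195*h + u = 195*(-591) - 456 = -115245 - 456 = -115701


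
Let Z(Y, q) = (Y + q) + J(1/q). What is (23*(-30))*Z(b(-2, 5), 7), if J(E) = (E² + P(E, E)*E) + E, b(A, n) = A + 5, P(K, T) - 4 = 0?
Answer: -362940/49 ≈ -7406.9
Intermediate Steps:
P(K, T) = 4 (P(K, T) = 4 + 0 = 4)
b(A, n) = 5 + A
J(E) = E² + 5*E (J(E) = (E² + 4*E) + E = E² + 5*E)
Z(Y, q) = Y + q + (5 + 1/q)/q (Z(Y, q) = (Y + q) + (5 + 1/q)/q = Y + q + (5 + 1/q)/q)
(23*(-30))*Z(b(-2, 5), 7) = (23*(-30))*((5 - 2) + 7 + 7⁻² + 5/7) = -690*(3 + 7 + 1/49 + 5*(⅐)) = -690*(3 + 7 + 1/49 + 5/7) = -690*526/49 = -362940/49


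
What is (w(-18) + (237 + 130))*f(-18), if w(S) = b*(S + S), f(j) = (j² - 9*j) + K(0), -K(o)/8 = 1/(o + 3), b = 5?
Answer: 271150/3 ≈ 90383.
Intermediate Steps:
K(o) = -8/(3 + o) (K(o) = -8/(o + 3) = -8/(3 + o))
f(j) = -8/3 + j² - 9*j (f(j) = (j² - 9*j) - 8/(3 + 0) = (j² - 9*j) - 8/3 = -8/3 + j² - 9*j)
w(S) = 10*S (w(S) = 5*(S + S) = 5*(2*S) = 10*S)
(w(-18) + (237 + 130))*f(-18) = (10*(-18) + (237 + 130))*(-8/3 + (-18)² - 9*(-18)) = (-180 + 367)*(-8/3 + 324 + 162) = 187*(1450/3) = 271150/3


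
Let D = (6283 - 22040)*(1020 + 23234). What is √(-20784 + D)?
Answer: I*√382191062 ≈ 19550.0*I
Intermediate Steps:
D = -382170278 (D = -15757*24254 = -382170278)
√(-20784 + D) = √(-20784 - 382170278) = √(-382191062) = I*√382191062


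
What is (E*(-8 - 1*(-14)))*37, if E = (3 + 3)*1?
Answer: 1332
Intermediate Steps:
E = 6 (E = 6*1 = 6)
(E*(-8 - 1*(-14)))*37 = (6*(-8 - 1*(-14)))*37 = (6*(-8 + 14))*37 = (6*6)*37 = 36*37 = 1332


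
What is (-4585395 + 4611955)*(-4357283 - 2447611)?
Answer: -180737984640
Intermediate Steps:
(-4585395 + 4611955)*(-4357283 - 2447611) = 26560*(-6804894) = -180737984640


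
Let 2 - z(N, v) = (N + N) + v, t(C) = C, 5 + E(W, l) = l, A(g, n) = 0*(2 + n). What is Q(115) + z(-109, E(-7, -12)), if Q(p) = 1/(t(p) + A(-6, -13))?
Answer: 27256/115 ≈ 237.01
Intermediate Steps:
A(g, n) = 0
E(W, l) = -5 + l
z(N, v) = 2 - v - 2*N (z(N, v) = 2 - ((N + N) + v) = 2 - (2*N + v) = 2 - (v + 2*N) = 2 + (-v - 2*N) = 2 - v - 2*N)
Q(p) = 1/p (Q(p) = 1/(p + 0) = 1/p)
Q(115) + z(-109, E(-7, -12)) = 1/115 + (2 - (-5 - 12) - 2*(-109)) = 1/115 + (2 - 1*(-17) + 218) = 1/115 + (2 + 17 + 218) = 1/115 + 237 = 27256/115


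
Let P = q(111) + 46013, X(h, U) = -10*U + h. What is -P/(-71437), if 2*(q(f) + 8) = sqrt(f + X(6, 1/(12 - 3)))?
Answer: 46005/71437 + sqrt(1043)/428622 ≈ 0.64407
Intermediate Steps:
X(h, U) = h - 10*U
q(f) = -8 + sqrt(44/9 + f)/2 (q(f) = -8 + sqrt(f + (6 - 10/(12 - 3)))/2 = -8 + sqrt(f + (6 - 10/9))/2 = -8 + sqrt(f + 44/9)/2 = -8 + sqrt(44/9 + f)/2)
P = 46005 + sqrt(1043)/6 (P = (-8 + sqrt(44 + 9*111)/6) + 46013 = (-8 + sqrt(44 + 999)/6) + 46013 = (-8 + sqrt(1043)/6) + 46013 = 46005 + sqrt(1043)/6 ≈ 46010.)
-P/(-71437) = -(46005 + sqrt(1043)/6)/(-71437) = (-46005 - sqrt(1043)/6)*(-1/71437) = 46005/71437 + sqrt(1043)/428622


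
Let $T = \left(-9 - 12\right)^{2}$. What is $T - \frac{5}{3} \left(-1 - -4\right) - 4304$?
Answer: $-6509$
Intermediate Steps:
$T = 441$ ($T = \left(-21\right)^{2} = 441$)
$T - \frac{5}{3} \left(-1 - -4\right) - 4304 = 441 - \frac{5}{3} \left(-1 - -4\right) - 4304 = 441 \left(-5\right) \frac{1}{3} \left(-1 + \left(-4 + 8\right)\right) - 4304 = 441 \left(- \frac{5 \left(-1 + 4\right)}{3}\right) - 4304 = 441 \left(\left(- \frac{5}{3}\right) 3\right) - 4304 = 441 \left(-5\right) - 4304 = -2205 - 4304 = -6509$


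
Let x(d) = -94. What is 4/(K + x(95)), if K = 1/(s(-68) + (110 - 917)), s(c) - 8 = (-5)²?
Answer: -3096/72757 ≈ -0.042553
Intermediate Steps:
s(c) = 33 (s(c) = 8 + (-5)² = 8 + 25 = 33)
K = -1/774 (K = 1/(33 + (110 - 917)) = 1/(33 - 807) = 1/(-774) = -1/774 ≈ -0.0012920)
4/(K + x(95)) = 4/(-1/774 - 94) = 4/(-72757/774) = 4*(-774/72757) = -3096/72757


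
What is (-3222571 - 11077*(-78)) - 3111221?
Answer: -5469786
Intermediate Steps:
(-3222571 - 11077*(-78)) - 3111221 = (-3222571 + 864006) - 3111221 = -2358565 - 3111221 = -5469786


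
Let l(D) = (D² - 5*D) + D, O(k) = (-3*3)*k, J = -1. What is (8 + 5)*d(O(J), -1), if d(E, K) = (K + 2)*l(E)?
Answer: 585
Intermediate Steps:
O(k) = -9*k
l(D) = D² - 4*D
d(E, K) = E*(-4 + E)*(2 + K) (d(E, K) = (K + 2)*(E*(-4 + E)) = (2 + K)*(E*(-4 + E)) = E*(-4 + E)*(2 + K))
(8 + 5)*d(O(J), -1) = (8 + 5)*((-9*(-1))*(-4 - 9*(-1))*(2 - 1)) = 13*(9*(-4 + 9)*1) = 13*(9*5*1) = 13*45 = 585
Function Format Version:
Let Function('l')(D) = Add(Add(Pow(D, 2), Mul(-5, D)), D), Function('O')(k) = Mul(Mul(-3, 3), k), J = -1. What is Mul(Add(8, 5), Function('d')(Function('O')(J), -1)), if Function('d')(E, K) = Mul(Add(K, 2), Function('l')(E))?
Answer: 585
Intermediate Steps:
Function('O')(k) = Mul(-9, k)
Function('l')(D) = Add(Pow(D, 2), Mul(-4, D))
Function('d')(E, K) = Mul(E, Add(-4, E), Add(2, K)) (Function('d')(E, K) = Mul(Add(K, 2), Mul(E, Add(-4, E))) = Mul(Add(2, K), Mul(E, Add(-4, E))) = Mul(E, Add(-4, E), Add(2, K)))
Mul(Add(8, 5), Function('d')(Function('O')(J), -1)) = Mul(Add(8, 5), Mul(Mul(-9, -1), Add(-4, Mul(-9, -1)), Add(2, -1))) = Mul(13, Mul(9, Add(-4, 9), 1)) = Mul(13, Mul(9, 5, 1)) = Mul(13, 45) = 585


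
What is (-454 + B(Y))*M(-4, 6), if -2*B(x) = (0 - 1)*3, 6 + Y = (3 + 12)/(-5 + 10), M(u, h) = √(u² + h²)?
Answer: -905*√13 ≈ -3263.0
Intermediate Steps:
M(u, h) = √(h² + u²)
Y = -3 (Y = -6 + (3 + 12)/(-5 + 10) = -6 + 15/5 = -6 + 15*(⅕) = -6 + 3 = -3)
B(x) = 3/2 (B(x) = -(0 - 1)*3/2 = -(-1)*3/2 = -½*(-3) = 3/2)
(-454 + B(Y))*M(-4, 6) = (-454 + 3/2)*√(6² + (-4)²) = -905*√(36 + 16)/2 = -905*√13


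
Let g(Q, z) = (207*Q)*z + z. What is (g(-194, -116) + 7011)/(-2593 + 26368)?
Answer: 4665223/23775 ≈ 196.22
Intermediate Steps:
g(Q, z) = z + 207*Q*z (g(Q, z) = 207*Q*z + z = z + 207*Q*z)
(g(-194, -116) + 7011)/(-2593 + 26368) = (-116*(1 + 207*(-194)) + 7011)/(-2593 + 26368) = (-116*(1 - 40158) + 7011)/23775 = (-116*(-40157) + 7011)*(1/23775) = (4658212 + 7011)*(1/23775) = 4665223*(1/23775) = 4665223/23775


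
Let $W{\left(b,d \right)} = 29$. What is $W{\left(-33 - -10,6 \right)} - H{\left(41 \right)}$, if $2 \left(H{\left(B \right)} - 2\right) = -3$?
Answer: $\frac{57}{2} \approx 28.5$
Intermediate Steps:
$H{\left(B \right)} = \frac{1}{2}$ ($H{\left(B \right)} = 2 + \frac{1}{2} \left(-3\right) = 2 - \frac{3}{2} = \frac{1}{2}$)
$W{\left(-33 - -10,6 \right)} - H{\left(41 \right)} = 29 - \frac{1}{2} = \frac{57}{2}$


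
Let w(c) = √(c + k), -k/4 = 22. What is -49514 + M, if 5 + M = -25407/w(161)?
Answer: -49519 - 25407*√73/73 ≈ -52493.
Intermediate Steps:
k = -88 (k = -4*22 = -88)
w(c) = √(-88 + c) (w(c) = √(c - 88) = √(-88 + c))
M = -5 - 25407*√73/73 (M = -5 - 25407/√(-88 + 161) = -5 - 25407*√73/73 ≈ -2978.7)
-49514 + M = -49514 + (-5 - 25407*√73/73) = -49519 - 25407*√73/73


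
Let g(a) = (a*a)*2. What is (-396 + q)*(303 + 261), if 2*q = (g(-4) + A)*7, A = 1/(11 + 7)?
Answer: -480199/3 ≈ -1.6007e+5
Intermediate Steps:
g(a) = 2*a² (g(a) = a²*2 = 2*a²)
A = 1/18 ≈ 0.055556
q = 4039/36 (q = ((2*(-4)² + 1/18)*7)/2 = ((2*16 + 1/18)*7)/2 = ((32 + 1/18)*7)/2 = ((577/18)*7)/2 = (½)*(4039/18) = 4039/36 ≈ 112.19)
(-396 + q)*(303 + 261) = (-396 + 4039/36)*(303 + 261) = -10217/36*564 = -480199/3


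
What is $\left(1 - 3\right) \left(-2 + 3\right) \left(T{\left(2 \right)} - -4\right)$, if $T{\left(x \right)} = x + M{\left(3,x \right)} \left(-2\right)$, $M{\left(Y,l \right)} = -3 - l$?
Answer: $-32$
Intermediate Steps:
$T{\left(x \right)} = 6 + 3 x$ ($T{\left(x \right)} = x + \left(-3 - x\right) \left(-2\right) = x + \left(6 + 2 x\right) = 6 + 3 x$)
$\left(1 - 3\right) \left(-2 + 3\right) \left(T{\left(2 \right)} - -4\right) = \left(1 - 3\right) \left(-2 + 3\right) \left(\left(6 + 3 \cdot 2\right) - -4\right) = \left(-2\right) 1 \left(\left(6 + 6\right) + 4\right) = - 2 \left(12 + 4\right) = \left(-2\right) 16 = -32$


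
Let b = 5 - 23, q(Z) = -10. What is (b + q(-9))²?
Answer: 784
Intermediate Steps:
b = -18
(b + q(-9))² = (-18 - 10)² = (-28)² = 784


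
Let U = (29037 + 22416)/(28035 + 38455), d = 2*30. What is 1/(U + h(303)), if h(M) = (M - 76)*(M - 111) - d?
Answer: 66490/2893962213 ≈ 2.2975e-5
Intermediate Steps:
d = 60
U = 51453/66490 ≈ 0.77385
h(M) = -60 + (-111 + M)*(-76 + M) (h(M) = (M - 76)*(M - 111) - 1*60 = (-76 + M)*(-111 + M) - 60 = (-111 + M)*(-76 + M) - 60 = -60 + (-111 + M)*(-76 + M))
1/(U + h(303)) = 1/(51453/66490 + (8376 + 303² - 187*303)) = 1/(51453/66490 + (8376 + 91809 - 56661)) = 1/(51453/66490 + 43524) = 1/(2893962213/66490) = 66490/2893962213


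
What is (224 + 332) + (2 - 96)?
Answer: 462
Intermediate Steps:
(224 + 332) + (2 - 96) = 556 - 94 = 462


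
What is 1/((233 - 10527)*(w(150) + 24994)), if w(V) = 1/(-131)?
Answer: -131/33704748622 ≈ -3.8867e-9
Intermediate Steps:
w(V) = -1/131
1/((233 - 10527)*(w(150) + 24994)) = 1/((233 - 10527)*(-1/131 + 24994)) = 1/(-10294*3274213/131) = 1/(-33704748622/131) = -131/33704748622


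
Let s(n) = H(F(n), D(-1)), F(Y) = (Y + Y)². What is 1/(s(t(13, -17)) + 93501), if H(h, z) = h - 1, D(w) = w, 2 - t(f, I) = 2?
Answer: 1/93500 ≈ 1.0695e-5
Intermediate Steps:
t(f, I) = 0 (t(f, I) = 2 - 1*2 = 2 - 2 = 0)
F(Y) = 4*Y² (F(Y) = (2*Y)² = 4*Y²)
H(h, z) = -1 + h
s(n) = -1 + 4*n²
1/(s(t(13, -17)) + 93501) = 1/((-1 + 4*0²) + 93501) = 1/((-1 + 4*0) + 93501) = 1/((-1 + 0) + 93501) = 1/(-1 + 93501) = 1/93500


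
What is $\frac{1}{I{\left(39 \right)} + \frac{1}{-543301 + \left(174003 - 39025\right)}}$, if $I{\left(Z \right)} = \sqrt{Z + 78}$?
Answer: $\frac{408323}{19507137662492} + \frac{500183016987 \sqrt{13}}{19507137662492} \approx 0.09245$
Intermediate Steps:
$I{\left(Z \right)} = \sqrt{78 + Z}$
$\frac{1}{I{\left(39 \right)} + \frac{1}{-543301 + \left(174003 - 39025\right)}} = \frac{1}{\sqrt{78 + 39} + \frac{1}{-543301 + \left(174003 - 39025\right)}} = \frac{1}{\sqrt{117} + \frac{1}{-543301 + \left(174003 - 39025\right)}} = \frac{1}{3 \sqrt{13} + \frac{1}{-543301 + 134978}} = \frac{1}{3 \sqrt{13} + \frac{1}{-408323}} = \frac{1}{3 \sqrt{13} - \frac{1}{408323}} = \frac{1}{- \frac{1}{408323} + 3 \sqrt{13}}$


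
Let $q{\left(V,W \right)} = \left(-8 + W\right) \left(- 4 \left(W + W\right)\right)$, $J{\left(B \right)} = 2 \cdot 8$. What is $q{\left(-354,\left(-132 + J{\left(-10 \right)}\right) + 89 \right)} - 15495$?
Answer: $-23055$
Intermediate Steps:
$J{\left(B \right)} = 16$
$q{\left(V,W \right)} = - 8 W \left(-8 + W\right)$ ($q{\left(V,W \right)} = \left(-8 + W\right) \left(- 4 \cdot 2 W\right) = \left(-8 + W\right) \left(- 8 W\right) = - 8 W \left(-8 + W\right)$)
$q{\left(-354,\left(-132 + J{\left(-10 \right)}\right) + 89 \right)} - 15495 = 8 \left(\left(-132 + 16\right) + 89\right) \left(8 - \left(\left(-132 + 16\right) + 89\right)\right) - 15495 = 8 \left(-116 + 89\right) \left(8 - \left(-116 + 89\right)\right) - 15495 = 8 \left(-27\right) \left(8 - -27\right) - 15495 = 8 \left(-27\right) \left(8 + 27\right) - 15495 = 8 \left(-27\right) 35 - 15495 = -7560 - 15495 = -23055$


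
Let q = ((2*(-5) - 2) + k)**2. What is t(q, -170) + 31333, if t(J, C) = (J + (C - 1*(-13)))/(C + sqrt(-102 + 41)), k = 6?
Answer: 907455583/28961 + 121*I*sqrt(61)/28961 ≈ 31334.0 + 0.032631*I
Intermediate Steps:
q = 36 (q = ((2*(-5) - 2) + 6)**2 = ((-10 - 2) + 6)**2 = (-12 + 6)**2 = (-6)**2 = 36)
t(J, C) = (13 + C + J)/(C + I*sqrt(61)) (t(J, C) = (J + (C + 13))/(C + sqrt(-61)) = (J + (13 + C))/(C + I*sqrt(61)) = (13 + C + J)/(C + I*sqrt(61)))
t(q, -170) + 31333 = (13 - 170 + 36)/(-170 + I*sqrt(61)) + 31333 = -121/(-170 + I*sqrt(61)) + 31333 = 31333 - 121/(-170 + I*sqrt(61))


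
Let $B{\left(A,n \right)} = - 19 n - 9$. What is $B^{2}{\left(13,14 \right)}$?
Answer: $75625$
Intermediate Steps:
$B{\left(A,n \right)} = -9 - 19 n$
$B^{2}{\left(13,14 \right)} = \left(-9 - 266\right)^{2} = \left(-275\right)^{2} = 75625$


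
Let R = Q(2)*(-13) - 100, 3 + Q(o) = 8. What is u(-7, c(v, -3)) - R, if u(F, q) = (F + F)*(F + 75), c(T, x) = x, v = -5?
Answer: -787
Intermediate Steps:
Q(o) = 5 (Q(o) = -3 + 8 = 5)
R = -165 (R = 5*(-13) - 100 = -65 - 100 = -165)
u(F, q) = 2*F*(75 + F) (u(F, q) = (2*F)*(75 + F) = 2*F*(75 + F))
u(-7, c(v, -3)) - R = 2*(-7)*(75 - 7) - 1*(-165) = 2*(-7)*68 + 165 = -952 + 165 = -787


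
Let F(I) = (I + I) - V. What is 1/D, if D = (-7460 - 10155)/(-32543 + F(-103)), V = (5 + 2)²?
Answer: 32798/17615 ≈ 1.8619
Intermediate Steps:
V = 49 (V = 7² = 49)
F(I) = -49 + 2*I (F(I) = (I + I) - 1*49 = 2*I - 49 = -49 + 2*I)
D = 17615/32798 (D = (-7460 - 10155)/(-32543 + (-49 + 2*(-103))) = -17615/(-32543 + (-49 - 206)) = -17615/(-32543 - 255) = -17615/(-32798) = -17615*(-1/32798) = 17615/32798 ≈ 0.53708)
1/D = 1/(17615/32798) = 32798/17615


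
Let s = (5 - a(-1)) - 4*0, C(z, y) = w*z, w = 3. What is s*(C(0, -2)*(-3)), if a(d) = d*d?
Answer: 0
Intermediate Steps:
a(d) = d**2
C(z, y) = 3*z
s = 4 (s = (5 - 1*(-1)**2) - 4*0 = (5 - 1*1) + 0 = (5 - 1) + 0 = 4 + 0 = 4)
s*(C(0, -2)*(-3)) = 4*((3*0)*(-3)) = 4*(0*(-3)) = 4*0 = 0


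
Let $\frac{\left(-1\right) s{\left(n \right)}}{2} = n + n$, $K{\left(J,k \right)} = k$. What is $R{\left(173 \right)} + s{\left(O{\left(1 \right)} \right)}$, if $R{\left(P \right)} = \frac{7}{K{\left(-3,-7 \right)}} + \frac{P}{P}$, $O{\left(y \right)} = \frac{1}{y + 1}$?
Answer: $-2$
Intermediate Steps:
$O{\left(y \right)} = \frac{1}{1 + y}$
$R{\left(P \right)} = 0$ ($R{\left(P \right)} = \frac{7}{-7} + \frac{P}{P} = 7 \left(- \frac{1}{7}\right) + 1 = -1 + 1 = 0$)
$s{\left(n \right)} = - 4 n$ ($s{\left(n \right)} = - 2 \left(n + n\right) = - 2 \cdot 2 n = - 4 n$)
$R{\left(173 \right)} + s{\left(O{\left(1 \right)} \right)} = 0 - \frac{4}{1 + 1} = 0 - \frac{4}{2} = 0 - 2 = -2$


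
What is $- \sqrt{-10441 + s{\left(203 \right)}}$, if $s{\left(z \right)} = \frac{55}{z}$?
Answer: $- \frac{2 i \sqrt{107563001}}{203} \approx - 102.18 i$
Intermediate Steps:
$- \sqrt{-10441 + s{\left(203 \right)}} = - \sqrt{-10441 + \frac{55}{203}} = - \sqrt{- \frac{2119468}{203}} = - \frac{2 i \sqrt{107563001}}{203}$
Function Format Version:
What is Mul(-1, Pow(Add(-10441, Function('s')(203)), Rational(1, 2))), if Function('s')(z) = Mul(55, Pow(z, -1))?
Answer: Mul(Rational(-2, 203), I, Pow(107563001, Rational(1, 2))) ≈ Mul(-102.18, I)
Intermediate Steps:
Mul(-1, Pow(Add(-10441, Function('s')(203)), Rational(1, 2))) = Mul(-1, Pow(Add(-10441, Mul(55, Pow(203, -1))), Rational(1, 2))) = Mul(-1, Pow(Add(-10441, Mul(55, Rational(1, 203))), Rational(1, 2))) = Mul(-1, Pow(Add(-10441, Rational(55, 203)), Rational(1, 2))) = Mul(-1, Pow(Rational(-2119468, 203), Rational(1, 2))) = Mul(-1, Mul(Rational(2, 203), I, Pow(107563001, Rational(1, 2)))) = Mul(Rational(-2, 203), I, Pow(107563001, Rational(1, 2)))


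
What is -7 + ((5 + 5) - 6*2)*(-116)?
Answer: 225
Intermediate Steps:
-7 + ((5 + 5) - 6*2)*(-116) = -7 + (10 - 12)*(-116) = -7 - 2*(-116) = -7 + 232 = 225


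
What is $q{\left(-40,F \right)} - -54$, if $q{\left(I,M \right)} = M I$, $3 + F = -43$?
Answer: $1894$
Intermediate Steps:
$F = -46$ ($F = -3 - 43 = -46$)
$q{\left(I,M \right)} = I M$
$q{\left(-40,F \right)} - -54 = \left(-40\right) \left(-46\right) - -54 = 1840 + 54 = 1894$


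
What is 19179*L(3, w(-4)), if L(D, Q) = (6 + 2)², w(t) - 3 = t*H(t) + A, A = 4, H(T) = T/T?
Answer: 1227456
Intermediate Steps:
H(T) = 1
w(t) = 7 + t (w(t) = 3 + (t*1 + 4) = 3 + (t + 4) = 3 + (4 + t) = 7 + t)
L(D, Q) = 64 (L(D, Q) = 8² = 64)
19179*L(3, w(-4)) = 19179*64 = 1227456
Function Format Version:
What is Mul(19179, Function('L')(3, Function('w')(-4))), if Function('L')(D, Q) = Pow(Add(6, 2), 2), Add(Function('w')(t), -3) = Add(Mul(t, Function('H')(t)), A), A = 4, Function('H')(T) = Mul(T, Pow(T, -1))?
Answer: 1227456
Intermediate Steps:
Function('H')(T) = 1
Function('w')(t) = Add(7, t) (Function('w')(t) = Add(3, Add(Mul(t, 1), 4)) = Add(3, Add(t, 4)) = Add(3, Add(4, t)) = Add(7, t))
Function('L')(D, Q) = 64 (Function('L')(D, Q) = Pow(8, 2) = 64)
Mul(19179, Function('L')(3, Function('w')(-4))) = Mul(19179, 64) = 1227456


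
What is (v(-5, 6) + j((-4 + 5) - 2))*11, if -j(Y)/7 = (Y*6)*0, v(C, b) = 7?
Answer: 77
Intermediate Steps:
j(Y) = 0 (j(Y) = -7*Y*6*0 = -7*6*Y*0 = -7*0 = 0)
(v(-5, 6) + j((-4 + 5) - 2))*11 = (7 + 0)*11 = 7*11 = 77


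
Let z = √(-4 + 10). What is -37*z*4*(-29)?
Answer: 4292*√6 ≈ 10513.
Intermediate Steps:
z = √6 ≈ 2.4495
-37*z*4*(-29) = -37*√6*4*(-29) = -148*√6*(-29) = 4292*√6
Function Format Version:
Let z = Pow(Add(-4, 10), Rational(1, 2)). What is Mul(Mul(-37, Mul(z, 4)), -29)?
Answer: Mul(4292, Pow(6, Rational(1, 2))) ≈ 10513.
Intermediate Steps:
z = Pow(6, Rational(1, 2)) ≈ 2.4495
Mul(Mul(-37, Mul(z, 4)), -29) = Mul(Mul(-37, Mul(Pow(6, Rational(1, 2)), 4)), -29) = Mul(Mul(-37, Mul(4, Pow(6, Rational(1, 2)))), -29) = Mul(Mul(-148, Pow(6, Rational(1, 2))), -29) = Mul(4292, Pow(6, Rational(1, 2)))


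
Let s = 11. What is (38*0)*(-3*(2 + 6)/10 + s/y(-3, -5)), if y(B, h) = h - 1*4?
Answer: 0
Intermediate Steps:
y(B, h) = -4 + h (y(B, h) = h - 4 = -4 + h)
(38*0)*(-3*(2 + 6)/10 + s/y(-3, -5)) = (38*0)*(-3*(2 + 6)/10 + 11/(-4 - 5)) = 0*(-3*8*(⅒) + 11/(-9)) = 0*(-24*⅒ + 11*(-⅑)) = 0*(-12/5 - 11/9) = 0*(-163/45) = 0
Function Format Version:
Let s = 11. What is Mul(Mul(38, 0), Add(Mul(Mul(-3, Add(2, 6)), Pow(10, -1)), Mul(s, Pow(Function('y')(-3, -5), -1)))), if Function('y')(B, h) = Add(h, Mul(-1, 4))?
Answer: 0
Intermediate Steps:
Function('y')(B, h) = Add(-4, h) (Function('y')(B, h) = Add(h, -4) = Add(-4, h))
Mul(Mul(38, 0), Add(Mul(Mul(-3, Add(2, 6)), Pow(10, -1)), Mul(s, Pow(Function('y')(-3, -5), -1)))) = Mul(Mul(38, 0), Add(Mul(Mul(-3, Add(2, 6)), Pow(10, -1)), Mul(11, Pow(Add(-4, -5), -1)))) = Mul(0, Add(Mul(Mul(-3, 8), Rational(1, 10)), Mul(11, Pow(-9, -1)))) = Mul(0, Add(Mul(-24, Rational(1, 10)), Mul(11, Rational(-1, 9)))) = Mul(0, Add(Rational(-12, 5), Rational(-11, 9))) = Mul(0, Rational(-163, 45)) = 0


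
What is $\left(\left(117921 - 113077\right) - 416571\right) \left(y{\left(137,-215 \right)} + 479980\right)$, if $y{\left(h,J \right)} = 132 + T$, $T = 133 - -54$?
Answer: $-197752066373$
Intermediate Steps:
$T = 187$ ($T = 133 + 54 = 187$)
$y{\left(h,J \right)} = 319$ ($y{\left(h,J \right)} = 132 + 187 = 319$)
$\left(\left(117921 - 113077\right) - 416571\right) \left(y{\left(137,-215 \right)} + 479980\right) = \left(\left(117921 - 113077\right) - 416571\right) \left(319 + 479980\right) = \left(\left(117921 - 113077\right) - 416571\right) 480299 = \left(4844 - 416571\right) 480299 = \left(-411727\right) 480299 = -197752066373$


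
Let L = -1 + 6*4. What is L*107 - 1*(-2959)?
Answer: 5420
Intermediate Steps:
L = 23 (L = -1 + 24 = 23)
L*107 - 1*(-2959) = 23*107 - 1*(-2959) = 2461 + 2959 = 5420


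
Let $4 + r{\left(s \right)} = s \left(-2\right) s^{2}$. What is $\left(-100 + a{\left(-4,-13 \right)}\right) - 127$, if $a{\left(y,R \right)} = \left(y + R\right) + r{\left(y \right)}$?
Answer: $-120$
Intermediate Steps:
$r{\left(s \right)} = -4 - 2 s^{3}$ ($r{\left(s \right)} = -4 + s \left(-2\right) s^{2} = -4 + - 2 s s^{2} = -4 - 2 s^{3}$)
$a{\left(y,R \right)} = -4 + R + y - 2 y^{3}$ ($a{\left(y,R \right)} = \left(y + R\right) - \left(4 + 2 y^{3}\right) = \left(R + y\right) - \left(4 + 2 y^{3}\right) = -4 + R + y - 2 y^{3}$)
$\left(-100 + a{\left(-4,-13 \right)}\right) - 127 = \left(-100 - \left(21 - 128\right)\right) - 127 = \left(-100 - -107\right) - 127 = \left(-100 + 107\right) - 127 = 7 - 127 = -120$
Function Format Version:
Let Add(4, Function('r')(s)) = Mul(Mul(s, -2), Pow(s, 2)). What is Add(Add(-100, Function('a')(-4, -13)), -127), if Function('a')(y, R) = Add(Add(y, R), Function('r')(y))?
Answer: -120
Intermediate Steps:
Function('r')(s) = Add(-4, Mul(-2, Pow(s, 3))) (Function('r')(s) = Add(-4, Mul(Mul(s, -2), Pow(s, 2))) = Add(-4, Mul(Mul(-2, s), Pow(s, 2))) = Add(-4, Mul(-2, Pow(s, 3))))
Function('a')(y, R) = Add(-4, R, y, Mul(-2, Pow(y, 3))) (Function('a')(y, R) = Add(Add(y, R), Add(-4, Mul(-2, Pow(y, 3)))) = Add(Add(R, y), Add(-4, Mul(-2, Pow(y, 3)))) = Add(-4, R, y, Mul(-2, Pow(y, 3))))
Add(Add(-100, Function('a')(-4, -13)), -127) = Add(Add(-100, Add(-4, -13, -4, Mul(-2, Pow(-4, 3)))), -127) = Add(Add(-100, Add(-4, -13, -4, Mul(-2, -64))), -127) = Add(Add(-100, Add(-4, -13, -4, 128)), -127) = Add(Add(-100, 107), -127) = Add(7, -127) = -120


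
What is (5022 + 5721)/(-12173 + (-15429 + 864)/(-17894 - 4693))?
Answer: -26961349/30548554 ≈ -0.88257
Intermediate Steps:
(5022 + 5721)/(-12173 + (-15429 + 864)/(-17894 - 4693)) = 10743/(-12173 - 14565/(-22587)) = 10743/(-12173 - 14565*(-1/22587)) = 10743/(-12173 + 4855/7529) = 10743/(-91645662/7529) = 10743*(-7529/91645662) = -26961349/30548554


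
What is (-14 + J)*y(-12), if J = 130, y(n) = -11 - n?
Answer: 116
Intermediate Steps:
(-14 + J)*y(-12) = (-14 + 130)*(-11 - 1*(-12)) = 116*(-11 + 12) = 116*1 = 116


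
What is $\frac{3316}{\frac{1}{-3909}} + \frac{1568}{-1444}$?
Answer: $- \frac{4679370476}{361} \approx -1.2962 \cdot 10^{7}$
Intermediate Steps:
$\frac{3316}{\frac{1}{-3909}} + \frac{1568}{-1444} = \frac{3316}{- \frac{1}{3909}} + 1568 \left(- \frac{1}{1444}\right) = 3316 \left(-3909\right) - \frac{392}{361} = -12962244 - \frac{392}{361} = - \frac{4679370476}{361}$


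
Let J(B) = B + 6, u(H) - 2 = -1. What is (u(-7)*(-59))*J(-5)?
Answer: -59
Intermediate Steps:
u(H) = 1 (u(H) = 2 - 1 = 1)
J(B) = 6 + B
(u(-7)*(-59))*J(-5) = (1*(-59))*(6 - 5) = -59*1 = -59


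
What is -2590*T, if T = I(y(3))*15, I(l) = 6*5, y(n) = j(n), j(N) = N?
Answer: -1165500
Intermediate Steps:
y(n) = n
I(l) = 30
T = 450 (T = 30*15 = 450)
-2590*T = -2590*450 = -1165500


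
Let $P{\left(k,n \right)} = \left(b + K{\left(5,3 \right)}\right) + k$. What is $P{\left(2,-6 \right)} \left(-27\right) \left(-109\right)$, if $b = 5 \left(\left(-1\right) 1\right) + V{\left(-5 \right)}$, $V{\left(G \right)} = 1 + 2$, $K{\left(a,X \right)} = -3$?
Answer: $-8829$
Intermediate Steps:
$V{\left(G \right)} = 3$
$b = -2$ ($b = 5 \left(\left(-1\right) 1\right) + 3 = 5 \left(-1\right) + 3 = -5 + 3 = -2$)
$P{\left(k,n \right)} = -5 + k$ ($P{\left(k,n \right)} = \left(-2 - 3\right) + k = -5 + k$)
$P{\left(2,-6 \right)} \left(-27\right) \left(-109\right) = \left(-5 + 2\right) \left(-27\right) \left(-109\right) = \left(-3\right) \left(-27\right) \left(-109\right) = 81 \left(-109\right) = -8829$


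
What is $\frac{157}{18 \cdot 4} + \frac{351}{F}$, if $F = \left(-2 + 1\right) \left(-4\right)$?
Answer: $\frac{6475}{72} \approx 89.931$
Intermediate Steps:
$F = 4$ ($F = \left(-1\right) \left(-4\right) = 4$)
$\frac{157}{18 \cdot 4} + \frac{351}{F} = \frac{157}{18 \cdot 4} + \frac{351}{4} = \frac{157}{72} + 351 \cdot \frac{1}{4} = 157 \cdot \frac{1}{72} + \frac{351}{4} = \frac{157}{72} + \frac{351}{4} = \frac{6475}{72}$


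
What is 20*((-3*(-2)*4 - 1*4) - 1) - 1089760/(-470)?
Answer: 126836/47 ≈ 2698.6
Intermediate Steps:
20*((-3*(-2)*4 - 1*4) - 1) - 1089760/(-470) = 20*((6*4 - 4) - 1) - 1089760*(-1)/470 = 20*((24 - 4) - 1) - 1120*(-973/470) = 20*(20 - 1) + 108976/47 = 20*19 + 108976/47 = 380 + 108976/47 = 126836/47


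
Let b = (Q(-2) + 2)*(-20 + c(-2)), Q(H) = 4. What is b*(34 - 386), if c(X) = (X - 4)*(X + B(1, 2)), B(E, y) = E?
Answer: 29568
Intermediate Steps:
c(X) = (1 + X)*(-4 + X) (c(X) = (X - 4)*(X + 1) = (-4 + X)*(1 + X) = (1 + X)*(-4 + X))
b = -84 (b = (4 + 2)*(-20 + (-4 + (-2)² - 3*(-2))) = 6*(-20 + (-4 + 4 + 6)) = 6*(-20 + 6) = 6*(-14) = -84)
b*(34 - 386) = -84*(34 - 386) = -84*(-352) = 29568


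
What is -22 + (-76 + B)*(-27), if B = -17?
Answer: 2489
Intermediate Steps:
-22 + (-76 + B)*(-27) = -22 + (-76 - 17)*(-27) = -22 - 93*(-27) = -22 + 2511 = 2489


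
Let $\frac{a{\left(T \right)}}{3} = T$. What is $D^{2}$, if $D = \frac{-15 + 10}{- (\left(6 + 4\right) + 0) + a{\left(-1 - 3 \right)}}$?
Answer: $\frac{25}{484} \approx 0.051653$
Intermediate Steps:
$a{\left(T \right)} = 3 T$
$D = \frac{5}{22}$ ($D = \frac{-15 + 10}{- (\left(6 + 4\right) + 0) + 3 \left(-1 - 3\right)} = - \frac{5}{- (10 + 0) + 3 \left(-4\right)} = - \frac{5}{\left(-1\right) 10 - 12} = - \frac{5}{-10 - 12} = - \frac{5}{-22} = \left(-5\right) \left(- \frac{1}{22}\right) = \frac{5}{22} \approx 0.22727$)
$D^{2} = \left(\frac{5}{22}\right)^{2} = \frac{25}{484}$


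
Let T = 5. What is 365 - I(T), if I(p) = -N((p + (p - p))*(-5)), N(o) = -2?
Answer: 363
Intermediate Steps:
I(p) = 2 (I(p) = -1*(-2) = 2)
365 - I(T) = 365 - 1*2 = 365 - 2 = 363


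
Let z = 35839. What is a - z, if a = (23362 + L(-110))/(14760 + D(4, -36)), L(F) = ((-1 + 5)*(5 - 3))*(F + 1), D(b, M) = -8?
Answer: -264337219/7376 ≈ -35838.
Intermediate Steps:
L(F) = 8 + 8*F (L(F) = (4*2)*(1 + F) = 8*(1 + F) = 8 + 8*F)
a = 11245/7376 (a = (23362 + (8 + 8*(-110)))/(14760 - 8) = (23362 + (8 - 880))/14752 = (23362 - 872)*(1/14752) = 22490*(1/14752) = 11245/7376 ≈ 1.5245)
a - z = 11245/7376 - 1*35839 = 11245/7376 - 35839 = -264337219/7376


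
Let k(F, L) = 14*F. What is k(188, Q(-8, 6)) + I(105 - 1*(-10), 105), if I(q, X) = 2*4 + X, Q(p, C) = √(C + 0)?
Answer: 2745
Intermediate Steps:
Q(p, C) = √C
I(q, X) = 8 + X
k(188, Q(-8, 6)) + I(105 - 1*(-10), 105) = 14*188 + (8 + 105) = 2632 + 113 = 2745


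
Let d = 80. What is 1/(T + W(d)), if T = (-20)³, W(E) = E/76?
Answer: -19/151980 ≈ -0.00012502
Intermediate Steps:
W(E) = E/76 (W(E) = E*(1/76) = E/76)
T = -8000
1/(T + W(d)) = 1/(-8000 + (1/76)*80) = 1/(-8000 + 20/19) = 1/(-151980/19) = -19/151980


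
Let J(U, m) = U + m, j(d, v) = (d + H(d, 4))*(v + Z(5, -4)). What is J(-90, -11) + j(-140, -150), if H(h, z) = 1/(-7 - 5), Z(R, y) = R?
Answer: 242533/12 ≈ 20211.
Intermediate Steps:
H(h, z) = -1/12 (H(h, z) = 1/(-12) = -1/12)
j(d, v) = (5 + v)*(-1/12 + d) (j(d, v) = (d - 1/12)*(v + 5) = (-1/12 + d)*(5 + v) = (5 + v)*(-1/12 + d))
J(-90, -11) + j(-140, -150) = (-90 - 11) + (-5/12 + 5*(-140) - 1/12*(-150) - 140*(-150)) = -101 + (-5/12 - 700 + 25/2 + 21000) = -101 + 243745/12 = 242533/12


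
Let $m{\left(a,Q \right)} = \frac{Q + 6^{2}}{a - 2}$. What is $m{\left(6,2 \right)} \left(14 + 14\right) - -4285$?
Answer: $4551$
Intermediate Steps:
$m{\left(a,Q \right)} = \frac{36 + Q}{-2 + a}$ ($m{\left(a,Q \right)} = \frac{Q + 36}{-2 + a} = \frac{36 + Q}{-2 + a}$)
$m{\left(6,2 \right)} \left(14 + 14\right) - -4285 = \frac{36 + 2}{-2 + 6} \left(14 + 14\right) - -4285 = \frac{1}{4} \cdot 38 \cdot 28 + 4285 = \frac{19}{2} \cdot 28 + 4285 = 266 + 4285 = 4551$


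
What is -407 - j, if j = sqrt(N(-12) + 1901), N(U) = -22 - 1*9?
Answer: -407 - sqrt(1870) ≈ -450.24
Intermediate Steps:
N(U) = -31 (N(U) = -22 - 9 = -31)
j = sqrt(1870) (j = sqrt(-31 + 1901) = sqrt(1870) ≈ 43.243)
-407 - j = -407 - sqrt(1870)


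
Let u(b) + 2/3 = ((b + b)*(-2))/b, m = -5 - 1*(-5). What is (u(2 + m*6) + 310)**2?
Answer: 839056/9 ≈ 93229.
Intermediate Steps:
m = 0 (m = -5 + 5 = 0)
u(b) = -14/3 (u(b) = -2/3 + ((b + b)*(-2))/b = -2/3 + ((2*b)*(-2))/b = -2/3 + (-4*b)/b = -2/3 - 4 = -14/3)
(u(2 + m*6) + 310)**2 = (-14/3 + 310)**2 = (916/3)**2 = 839056/9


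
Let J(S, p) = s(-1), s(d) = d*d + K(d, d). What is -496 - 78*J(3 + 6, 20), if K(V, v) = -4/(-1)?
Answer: -886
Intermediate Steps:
K(V, v) = 4 (K(V, v) = -4*(-1) = 4)
s(d) = 4 + d² (s(d) = d*d + 4 = d² + 4 = 4 + d²)
J(S, p) = 5 (J(S, p) = 4 + (-1)² = 4 + 1 = 5)
-496 - 78*J(3 + 6, 20) = -496 - 78*5 = -496 - 390 = -886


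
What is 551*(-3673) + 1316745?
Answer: -707078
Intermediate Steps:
551*(-3673) + 1316745 = -2023823 + 1316745 = -707078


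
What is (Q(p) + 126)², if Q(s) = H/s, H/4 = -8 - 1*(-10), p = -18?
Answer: 1276900/81 ≈ 15764.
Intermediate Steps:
H = 8 (H = 4*(-8 - 1*(-10)) = 4*(-8 + 10) = 4*2 = 8)
Q(s) = 8/s
(Q(p) + 126)² = (8/(-18) + 126)² = (8*(-1/18) + 126)² = (-4/9 + 126)² = (1130/9)² = 1276900/81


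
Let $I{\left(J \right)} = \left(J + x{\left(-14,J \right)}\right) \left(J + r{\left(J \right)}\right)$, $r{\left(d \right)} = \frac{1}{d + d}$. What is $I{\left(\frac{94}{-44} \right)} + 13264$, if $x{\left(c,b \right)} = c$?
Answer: $\frac{302599577}{22748} \approx 13302.0$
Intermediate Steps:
$r{\left(d \right)} = \frac{1}{2 d}$
$I{\left(J \right)} = \left(-14 + J\right) \left(J + \frac{1}{2 J}\right)$ ($I{\left(J \right)} = \left(J - 14\right) \left(J + \frac{1}{2 J}\right) = \left(-14 + J\right) \left(J + \frac{1}{2 J}\right)$)
$I{\left(\frac{94}{-44} \right)} + 13264 = \left(\frac{1}{2} + \left(\frac{94}{-44}\right)^{2} - 14 \frac{94}{-44} - \frac{7}{94 \frac{1}{-44}}\right) + 13264 = \left(\frac{1}{2} + \left(94 \left(- \frac{1}{44}\right)\right)^{2} - 14 \cdot 94 \left(- \frac{1}{44}\right) - \frac{7}{94 \left(- \frac{1}{44}\right)}\right) + 13264 = \left(\frac{1}{2} + \left(- \frac{47}{22}\right)^{2} - - \frac{329}{11} - \frac{7}{- \frac{47}{22}}\right) + 13264 = \left(\frac{1}{2} + \frac{2209}{484} + \frac{329}{11} - - \frac{154}{47}\right) + 13264 = \left(\frac{1}{2} + \frac{2209}{484} + \frac{329}{11} + \frac{154}{47}\right) + 13264 = \frac{870105}{22748} + 13264 = \frac{302599577}{22748}$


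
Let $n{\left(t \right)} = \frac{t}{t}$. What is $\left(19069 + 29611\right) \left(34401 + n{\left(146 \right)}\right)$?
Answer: $1674689360$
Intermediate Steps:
$n{\left(t \right)} = 1$
$\left(19069 + 29611\right) \left(34401 + n{\left(146 \right)}\right) = \left(19069 + 29611\right) \left(34401 + 1\right) = 48680 \cdot 34402 = 1674689360$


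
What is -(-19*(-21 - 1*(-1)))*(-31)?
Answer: 11780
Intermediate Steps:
-(-19*(-21 - 1*(-1)))*(-31) = -(-19*(-21 + 1))*(-31) = -(-19*(-20))*(-31) = -380*(-31) = -1*(-11780) = 11780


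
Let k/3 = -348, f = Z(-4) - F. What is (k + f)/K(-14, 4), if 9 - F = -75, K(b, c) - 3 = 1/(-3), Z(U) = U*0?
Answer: -423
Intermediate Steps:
Z(U) = 0
K(b, c) = 8/3 (K(b, c) = 3 + 1/(-3) = 3 - ⅓ = 8/3)
F = 84 (F = 9 - 1*(-75) = 9 + 75 = 84)
f = -84 (f = 0 - 1*84 = 0 - 84 = -84)
k = -1044 (k = 3*(-348) = -1044)
(k + f)/K(-14, 4) = (-1044 - 84)/(8/3) = (3/8)*(-1128) = -423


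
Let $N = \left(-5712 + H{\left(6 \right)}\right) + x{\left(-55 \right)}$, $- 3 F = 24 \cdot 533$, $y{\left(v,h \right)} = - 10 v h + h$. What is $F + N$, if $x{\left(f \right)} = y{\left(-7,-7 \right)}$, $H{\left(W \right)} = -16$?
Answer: $-10489$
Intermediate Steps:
$y{\left(v,h \right)} = h - 10 h v$ ($y{\left(v,h \right)} = - 10 h v + h = h - 10 h v$)
$x{\left(f \right)} = -497$ ($x{\left(f \right)} = - 7 \left(1 - -70\right) = - 7 \left(1 + 70\right) = \left(-7\right) 71 = -497$)
$F = -4264$ ($F = - \frac{24 \cdot 533}{3} = \left(- \frac{1}{3}\right) 12792 = -4264$)
$N = -6225$ ($N = \left(-5712 - 16\right) - 497 = -5728 - 497 = -6225$)
$F + N = -4264 - 6225 = -10489$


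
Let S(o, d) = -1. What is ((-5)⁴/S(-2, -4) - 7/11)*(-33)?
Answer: 20646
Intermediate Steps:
((-5)⁴/S(-2, -4) - 7/11)*(-33) = ((-5)⁴/(-1) - 7/11)*(-33) = (625*(-1) - 7*1/11)*(-33) = (-625 - 7/11)*(-33) = -6882/11*(-33) = 20646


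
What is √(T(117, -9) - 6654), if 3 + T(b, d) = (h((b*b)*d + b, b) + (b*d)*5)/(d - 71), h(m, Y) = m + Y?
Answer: I*√505410/10 ≈ 71.092*I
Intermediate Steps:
h(m, Y) = Y + m
T(b, d) = -3 + (2*b + d*b² + 5*b*d)/(-71 + d) (T(b, d) = -3 + ((b + ((b*b)*d + b)) + (b*d)*5)/(d - 71) = -3 + ((b + (b²*d + b)) + 5*b*d)/(-71 + d) = -3 + ((b + (d*b² + b)) + 5*b*d)/(-71 + d) = -3 + ((b + (b + d*b²)) + 5*b*d)/(-71 + d) = -3 + ((2*b + d*b²) + 5*b*d)/(-71 + d) = -3 + (2*b + d*b² + 5*b*d)/(-71 + d))
√(T(117, -9) - 6654) = √((213 + 117 - 3*(-9) + 117*(1 + 117*(-9)) + 5*117*(-9))/(-71 - 9) - 6654) = √((213 + 117 + 27 + 117*(1 - 1053) - 5265)/(-80) - 6654) = √(-(213 + 117 + 27 + 117*(-1052) - 5265)/80 - 6654) = √(-(213 + 117 + 27 - 123084 - 5265)/80 - 6654) = √(-1/80*(-127992) - 6654) = √(15999/10 - 6654) = √(-50541/10) = I*√505410/10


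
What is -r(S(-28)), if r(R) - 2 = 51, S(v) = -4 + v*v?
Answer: -53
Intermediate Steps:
S(v) = -4 + v²
r(R) = 53 (r(R) = 2 + 51 = 53)
-r(S(-28)) = -1*53 = -53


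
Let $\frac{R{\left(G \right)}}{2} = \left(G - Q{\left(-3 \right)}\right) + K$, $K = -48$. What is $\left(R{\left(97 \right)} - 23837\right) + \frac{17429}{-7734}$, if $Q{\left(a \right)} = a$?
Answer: $- \frac{183568451}{7734} \approx -23735.0$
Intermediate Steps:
$R{\left(G \right)} = -90 + 2 G$ ($R{\left(G \right)} = 2 \left(\left(G - -3\right) - 48\right) = 2 \left(\left(G + 3\right) - 48\right) = 2 \left(\left(3 + G\right) - 48\right) = 2 \left(-45 + G\right) = -90 + 2 G$)
$\left(R{\left(97 \right)} - 23837\right) + \frac{17429}{-7734} = \left(\left(-90 + 2 \cdot 97\right) - 23837\right) + \frac{17429}{-7734} = \left(\left(-90 + 194\right) - 23837\right) + 17429 \left(- \frac{1}{7734}\right) = \left(104 - 23837\right) - \frac{17429}{7734} = -23733 - \frac{17429}{7734} = - \frac{183568451}{7734}$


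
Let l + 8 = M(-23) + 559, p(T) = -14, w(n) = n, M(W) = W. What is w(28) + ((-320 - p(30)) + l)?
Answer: 250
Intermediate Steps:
l = 528 (l = -8 + (-23 + 559) = -8 + 536 = 528)
w(28) + ((-320 - p(30)) + l) = 28 + ((-320 - 1*(-14)) + 528) = 28 + ((-320 + 14) + 528) = 28 + (-306 + 528) = 28 + 222 = 250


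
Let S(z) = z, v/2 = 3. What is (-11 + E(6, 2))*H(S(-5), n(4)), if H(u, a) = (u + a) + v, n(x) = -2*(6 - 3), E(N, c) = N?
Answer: 25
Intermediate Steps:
v = 6 (v = 2*3 = 6)
n(x) = -6 (n(x) = -2*3 = -6)
H(u, a) = 6 + a + u (H(u, a) = (u + a) + 6 = (a + u) + 6 = 6 + a + u)
(-11 + E(6, 2))*H(S(-5), n(4)) = (-11 + 6)*(6 - 6 - 5) = -5*(-5) = 25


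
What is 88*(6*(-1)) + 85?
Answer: -443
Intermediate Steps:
88*(6*(-1)) + 85 = 88*(-6) + 85 = -528 + 85 = -443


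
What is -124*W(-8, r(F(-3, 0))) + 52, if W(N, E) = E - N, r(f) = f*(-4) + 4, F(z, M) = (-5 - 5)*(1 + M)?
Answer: -6396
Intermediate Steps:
F(z, M) = -10 - 10*M (F(z, M) = -10*(1 + M) = -10 - 10*M)
r(f) = 4 - 4*f (r(f) = -4*f + 4 = 4 - 4*f)
-124*W(-8, r(F(-3, 0))) + 52 = -124*((4 - 4*(-10 - 10*0)) - 1*(-8)) + 52 = -124*((4 - 4*(-10 + 0)) + 8) + 52 = -124*((4 - 4*(-10)) + 8) + 52 = -124*((4 + 40) + 8) + 52 = -124*(44 + 8) + 52 = -124*52 + 52 = -6448 + 52 = -6396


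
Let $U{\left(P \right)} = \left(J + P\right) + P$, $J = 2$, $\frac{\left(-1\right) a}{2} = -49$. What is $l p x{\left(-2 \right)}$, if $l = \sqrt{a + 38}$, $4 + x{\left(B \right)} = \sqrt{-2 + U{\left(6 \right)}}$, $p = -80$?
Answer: $320 \sqrt{34} \left(2 - \sqrt{3}\right) \approx 499.97$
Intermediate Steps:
$a = 98$ ($a = \left(-2\right) \left(-49\right) = 98$)
$U{\left(P \right)} = 2 + 2 P$ ($U{\left(P \right)} = \left(2 + P\right) + P = 2 + 2 P$)
$x{\left(B \right)} = -4 + 2 \sqrt{3}$ ($x{\left(B \right)} = -4 + \sqrt{-2 + \left(2 + 2 \cdot 6\right)} = -4 + \sqrt{-2 + \left(2 + 12\right)} = -4 + \sqrt{-2 + 14} = -4 + \sqrt{12} = -4 + 2 \sqrt{3}$)
$l = 2 \sqrt{34}$ ($l = \sqrt{98 + 38} = \sqrt{136} = 2 \sqrt{34} \approx 11.662$)
$l p x{\left(-2 \right)} = 2 \sqrt{34} \left(-80\right) \left(-4 + 2 \sqrt{3}\right) = - 160 \sqrt{34} \left(-4 + 2 \sqrt{3}\right)$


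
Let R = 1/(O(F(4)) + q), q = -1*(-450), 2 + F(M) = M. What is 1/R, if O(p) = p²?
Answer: 454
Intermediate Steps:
F(M) = -2 + M
q = 450
R = 1/454 (R = 1/((-2 + 4)² + 450) = 1/(2² + 450) = 1/(4 + 450) = 1/454 ≈ 0.0022026)
1/R = 1/(1/454) = 454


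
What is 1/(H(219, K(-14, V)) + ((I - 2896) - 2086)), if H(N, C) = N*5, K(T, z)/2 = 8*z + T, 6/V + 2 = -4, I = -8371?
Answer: -1/12258 ≈ -8.1579e-5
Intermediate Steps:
V = -1 (V = 6/(-2 - 4) = 6/(-6) = 6*(-1/6) = -1)
K(T, z) = 2*T + 16*z (K(T, z) = 2*(8*z + T) = 2*(T + 8*z) = 2*T + 16*z)
H(N, C) = 5*N
1/(H(219, K(-14, V)) + ((I - 2896) - 2086)) = 1/(5*219 + ((-8371 - 2896) - 2086)) = 1/(1095 + (-11267 - 2086)) = 1/(1095 - 13353) = 1/(-12258) = -1/12258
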